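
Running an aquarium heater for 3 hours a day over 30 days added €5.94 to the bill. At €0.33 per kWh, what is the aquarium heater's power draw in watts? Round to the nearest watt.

200 W

Energy = €5.94 ÷ €0.33/kWh = 18 kWh
Runtime = 3 h/day × 30 days = 90 h
Power = 18 kWh ÷ 90 h = 0.2 kW = 200 W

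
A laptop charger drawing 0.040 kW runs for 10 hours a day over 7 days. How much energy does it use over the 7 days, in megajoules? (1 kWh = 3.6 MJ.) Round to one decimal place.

Runtime = 10 h/day × 7 days = 70 h
Energy = 0.04 kW × 70 h = 2.8 kWh
= 2.8 × 3.6 MJ = 10.1 MJ

10.1 MJ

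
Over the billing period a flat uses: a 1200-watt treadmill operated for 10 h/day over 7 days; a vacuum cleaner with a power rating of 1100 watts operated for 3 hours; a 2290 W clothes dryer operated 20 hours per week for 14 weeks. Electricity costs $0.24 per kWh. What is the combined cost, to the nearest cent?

$174.84

treadmill: Runtime = 10 h/day × 7 days = 70 h
treadmill: 1.2 kW × 70 h = 84 kWh
vacuum cleaner: 1.1 kW × 3 h = 3.3 kWh
clothes dryer: Runtime = 20 h/week × 14 weeks = 280 h
clothes dryer: 2.29 kW × 280 h = 641.2 kWh
Total energy = 728.5 kWh
Cost = 728.5 × $0.24 = $174.84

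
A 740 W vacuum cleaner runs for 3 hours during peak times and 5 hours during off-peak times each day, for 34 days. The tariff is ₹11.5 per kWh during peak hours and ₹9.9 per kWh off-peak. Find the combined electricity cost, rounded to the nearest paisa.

₹2113.44

Peak energy = 0.74 kW × 3 h × 34 = 75.48 kWh
Off-peak energy = 0.74 kW × 5 h × 34 = 125.8 kWh
Cost = 75.48 × ₹11.5 + 125.8 × ₹9.9 = ₹868.02 + ₹1245.42 = ₹2113.44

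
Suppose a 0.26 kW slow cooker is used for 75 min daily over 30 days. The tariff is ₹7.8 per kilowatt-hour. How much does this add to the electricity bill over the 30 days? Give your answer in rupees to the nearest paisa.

₹76.05

Runtime = 75 min × 30 = 2250 min = 37.5 h
Energy = 0.26 kW × 37.5 h = 9.75 kWh
Cost = 9.75 kWh × ₹7.8/kWh = ₹76.05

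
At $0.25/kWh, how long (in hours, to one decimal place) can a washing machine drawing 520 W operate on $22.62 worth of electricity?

Energy available = $22.62 ÷ $0.25/kWh = 90.48 kWh
Hours = 90.48 kWh ÷ 0.52 kW = 174.0 h

174.0 h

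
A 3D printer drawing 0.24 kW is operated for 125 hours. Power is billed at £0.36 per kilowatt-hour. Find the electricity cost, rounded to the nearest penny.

£10.80

Energy = 0.24 kW × 125 h = 30 kWh
Cost = 30 kWh × £0.36/kWh = £10.80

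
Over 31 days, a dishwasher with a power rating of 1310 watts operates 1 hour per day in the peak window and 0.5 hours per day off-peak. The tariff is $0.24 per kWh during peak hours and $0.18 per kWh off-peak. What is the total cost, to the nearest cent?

Peak energy = 1.31 kW × 1 h × 31 = 40.61 kWh
Off-peak energy = 1.31 kW × 0.5 h × 31 = 20.305 kWh
Cost = 40.61 × $0.24 + 20.305 × $0.18 = $9.7464 + $3.6549 = $13.40

$13.40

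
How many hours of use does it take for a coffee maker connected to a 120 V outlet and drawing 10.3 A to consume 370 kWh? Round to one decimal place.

Power = 10.3 A × 120 V = 1236 W = 1.236 kW
Hours = 370 kWh ÷ 1.236 kW = 299.4 h

299.4 h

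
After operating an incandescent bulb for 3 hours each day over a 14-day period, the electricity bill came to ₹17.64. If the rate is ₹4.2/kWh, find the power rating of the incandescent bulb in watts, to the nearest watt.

100 W

Energy = ₹17.64 ÷ ₹4.2/kWh = 4.2 kWh
Runtime = 3 h/day × 14 days = 42 h
Power = 4.2 kWh ÷ 42 h = 0.1 kW = 100 W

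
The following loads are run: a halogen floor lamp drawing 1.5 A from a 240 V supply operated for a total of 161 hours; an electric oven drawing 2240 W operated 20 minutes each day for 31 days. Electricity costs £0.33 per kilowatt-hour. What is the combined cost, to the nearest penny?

halogen floor lamp: Power = 1.5 A × 240 V = 360 W = 0.36 kW
halogen floor lamp: 0.36 kW × 161 h = 57.96 kWh
electric oven: Runtime = 20 min × 31 = 620 min = 10.333333… h
electric oven: 2.24 kW × 10.333333… h = 23.146666… kWh
Total energy = 81.106666… kWh
Cost = 81.106666… × £0.33 = £26.77

£26.77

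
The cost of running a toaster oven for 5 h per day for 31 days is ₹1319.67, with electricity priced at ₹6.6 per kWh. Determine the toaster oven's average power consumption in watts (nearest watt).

Energy = ₹1319.67 ÷ ₹6.6/kWh = 199.95 kWh
Runtime = 5 h/day × 31 days = 155 h
Power = 199.95 kWh ÷ 155 h = 1.29 kW = 1290 W

1290 W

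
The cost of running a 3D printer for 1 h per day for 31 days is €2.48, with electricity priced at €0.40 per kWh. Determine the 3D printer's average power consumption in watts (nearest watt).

Energy = €2.48 ÷ €0.40/kWh = 6.2 kWh
Runtime = 1 h/day × 31 days = 31 h
Power = 6.2 kWh ÷ 31 h = 0.2 kW = 200 W

200 W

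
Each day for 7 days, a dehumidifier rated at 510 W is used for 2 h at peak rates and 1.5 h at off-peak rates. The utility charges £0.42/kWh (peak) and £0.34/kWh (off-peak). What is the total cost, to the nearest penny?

£4.82

Peak energy = 0.51 kW × 2 h × 7 = 7.14 kWh
Off-peak energy = 0.51 kW × 1.5 h × 7 = 5.355 kWh
Cost = 7.14 × £0.42 + 5.355 × £0.34 = £2.9988 + £1.8207 = £4.82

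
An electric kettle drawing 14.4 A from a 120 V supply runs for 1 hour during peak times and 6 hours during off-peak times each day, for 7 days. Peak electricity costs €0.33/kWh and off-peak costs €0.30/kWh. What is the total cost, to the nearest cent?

Power = 14.4 A × 120 V = 1728 W = 1.728 kW
Peak energy = 1.728 kW × 1 h × 7 = 12.096 kWh
Off-peak energy = 1.728 kW × 6 h × 7 = 72.576 kWh
Cost = 12.096 × €0.33 + 72.576 × €0.30 = €3.99168 + €21.7728 = €25.76

€25.76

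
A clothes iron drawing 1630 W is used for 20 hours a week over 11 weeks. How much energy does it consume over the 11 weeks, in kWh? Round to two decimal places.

358.60 kWh

Runtime = 20 h/week × 11 weeks = 220 h
Energy = 1.63 kW × 220 h = 358.6 kWh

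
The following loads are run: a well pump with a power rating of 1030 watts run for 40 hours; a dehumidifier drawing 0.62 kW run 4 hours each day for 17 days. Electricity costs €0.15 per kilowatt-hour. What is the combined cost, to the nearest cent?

well pump: 1.03 kW × 40 h = 41.2 kWh
dehumidifier: Runtime = 4 h/day × 17 days = 68 h
dehumidifier: 0.62 kW × 68 h = 42.16 kWh
Total energy = 83.36 kWh
Cost = 83.36 × €0.15 = €12.50

€12.50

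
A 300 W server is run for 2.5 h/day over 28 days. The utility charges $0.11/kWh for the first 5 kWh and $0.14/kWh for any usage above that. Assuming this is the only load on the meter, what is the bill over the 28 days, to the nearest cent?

$2.79

Runtime = 2.5 h/day × 28 days = 70 h
Energy = 0.3 kW × 70 h = 21 kWh
Tier 1 (0–5 kWh): 5 × $0.11 = $0.55
Above 5 kWh: 16 × $0.14 = $2.24
Bill = $2.79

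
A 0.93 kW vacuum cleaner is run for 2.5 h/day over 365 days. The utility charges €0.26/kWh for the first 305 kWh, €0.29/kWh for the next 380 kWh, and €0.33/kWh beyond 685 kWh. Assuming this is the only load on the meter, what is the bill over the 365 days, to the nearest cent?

Runtime = 2.5 h/day × 365 days = 912.5 h
Energy = 0.93 kW × 912.5 h = 848.625 kWh
Tier 1 (0–305 kWh): 305 × €0.26 = €79.3
Tier 2 (305–685 kWh): 380 × €0.29 = €110.2
Above 685 kWh: 163.625 × €0.33 = €53.99625
Bill = €243.50

€243.50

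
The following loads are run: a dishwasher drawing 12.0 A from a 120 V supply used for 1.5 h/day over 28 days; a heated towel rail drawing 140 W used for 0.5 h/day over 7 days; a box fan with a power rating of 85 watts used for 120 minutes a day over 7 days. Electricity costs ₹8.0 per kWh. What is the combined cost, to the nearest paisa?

dishwasher: Power = 12.0 A × 120 V = 1440 W = 1.44 kW
dishwasher: Runtime = 1.5 h/day × 28 days = 42 h
dishwasher: 1.44 kW × 42 h = 60.48 kWh
heated towel rail: Runtime = 0.5 h/day × 7 days = 3.5 h
heated towel rail: 0.14 kW × 3.5 h = 0.49 kWh
box fan: Runtime = 120 min × 7 = 840 min = 14 h
box fan: 0.085 kW × 14 h = 1.19 kWh
Total energy = 62.16 kWh
Cost = 62.16 × ₹8.0 = ₹497.28

₹497.28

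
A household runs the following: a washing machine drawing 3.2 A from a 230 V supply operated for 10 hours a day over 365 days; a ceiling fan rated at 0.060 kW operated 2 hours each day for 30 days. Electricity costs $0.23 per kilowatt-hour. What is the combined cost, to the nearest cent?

$618.70

washing machine: Power = 3.2 A × 230 V = 736 W = 0.736 kW
washing machine: Runtime = 10 h/day × 365 days = 3650 h
washing machine: 0.736 kW × 3650 h = 2686.4 kWh
ceiling fan: Runtime = 2 h/day × 30 days = 60 h
ceiling fan: 0.06 kW × 60 h = 3.6 kWh
Total energy = 2690 kWh
Cost = 2690 × $0.23 = $618.70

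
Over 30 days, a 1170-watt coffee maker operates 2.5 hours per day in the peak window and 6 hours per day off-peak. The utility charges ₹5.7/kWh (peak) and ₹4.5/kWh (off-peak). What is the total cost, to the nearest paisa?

₹1447.88

Peak energy = 1.17 kW × 2.5 h × 30 = 87.75 kWh
Off-peak energy = 1.17 kW × 6 h × 30 = 210.6 kWh
Cost = 87.75 × ₹5.7 + 210.6 × ₹4.5 = ₹500.175 + ₹947.7 = ₹1447.88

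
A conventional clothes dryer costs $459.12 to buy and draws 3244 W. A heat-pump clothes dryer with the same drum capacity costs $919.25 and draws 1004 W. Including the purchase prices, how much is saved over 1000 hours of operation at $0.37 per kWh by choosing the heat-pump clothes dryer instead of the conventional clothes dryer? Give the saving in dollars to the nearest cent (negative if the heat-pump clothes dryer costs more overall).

$368.67

conventional clothes dryer: $459.12 + (3244/1000) kW × 1000 h × $0.37 = $459.12 + $1200.28 = $1659.4
heat-pump clothes dryer: $919.25 + (1004/1000) kW × 1000 h × $0.37 = $919.25 + $371.48 = $1290.73
Saving = $1659.4 − $1290.73 = $368.67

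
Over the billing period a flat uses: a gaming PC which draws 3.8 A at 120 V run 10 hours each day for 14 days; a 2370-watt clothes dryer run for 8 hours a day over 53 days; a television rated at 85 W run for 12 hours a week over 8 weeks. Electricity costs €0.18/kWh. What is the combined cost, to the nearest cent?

€193.84

gaming PC: Power = 3.8 A × 120 V = 456 W = 0.456 kW
gaming PC: Runtime = 10 h/day × 14 days = 140 h
gaming PC: 0.456 kW × 140 h = 63.84 kWh
clothes dryer: Runtime = 8 h/day × 53 days = 424 h
clothes dryer: 2.37 kW × 424 h = 1004.88 kWh
television: Runtime = 12 h/week × 8 weeks = 96 h
television: 0.085 kW × 96 h = 8.16 kWh
Total energy = 1076.88 kWh
Cost = 1076.88 × €0.18 = €193.84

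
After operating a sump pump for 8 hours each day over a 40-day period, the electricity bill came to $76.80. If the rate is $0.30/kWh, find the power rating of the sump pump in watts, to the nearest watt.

Energy = $76.80 ÷ $0.30/kWh = 256 kWh
Runtime = 8 h/day × 40 days = 320 h
Power = 256 kWh ÷ 320 h = 0.8 kW = 800 W

800 W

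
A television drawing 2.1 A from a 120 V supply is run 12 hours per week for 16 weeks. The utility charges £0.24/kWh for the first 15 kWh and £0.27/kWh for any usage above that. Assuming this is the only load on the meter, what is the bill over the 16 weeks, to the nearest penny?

Power = 2.1 A × 120 V = 252 W = 0.252 kW
Runtime = 12 h/week × 16 weeks = 192 h
Energy = 0.252 kW × 192 h = 48.384 kWh
Tier 1 (0–15 kWh): 15 × £0.24 = £3.6
Above 15 kWh: 33.384 × £0.27 = £9.01368
Bill = £12.61

£12.61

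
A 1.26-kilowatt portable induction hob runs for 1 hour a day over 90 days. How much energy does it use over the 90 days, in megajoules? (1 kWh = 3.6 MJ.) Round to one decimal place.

408.2 MJ

Runtime = 1 h/day × 90 days = 90 h
Energy = 1.26 kW × 90 h = 113.4 kWh
= 113.4 × 3.6 MJ = 408.2 MJ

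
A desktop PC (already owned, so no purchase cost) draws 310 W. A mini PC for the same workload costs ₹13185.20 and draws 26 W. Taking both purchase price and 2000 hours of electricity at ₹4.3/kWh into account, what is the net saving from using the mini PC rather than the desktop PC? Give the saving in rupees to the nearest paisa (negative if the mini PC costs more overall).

-₹10742.80

desktop PC: ₹0.00 + (310/1000) kW × 2000 h × ₹4.3 = ₹0.00 + ₹2666 = ₹2666
mini PC: ₹13185.20 + (26/1000) kW × 2000 h × ₹4.3 = ₹13185.20 + ₹223.6 = ₹13408.8
Saving = ₹2666 − ₹13408.8 = −₹10742.8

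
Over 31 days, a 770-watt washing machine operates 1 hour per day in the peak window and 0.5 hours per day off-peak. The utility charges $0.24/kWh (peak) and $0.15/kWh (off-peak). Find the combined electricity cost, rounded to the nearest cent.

Peak energy = 0.77 kW × 1 h × 31 = 23.87 kWh
Off-peak energy = 0.77 kW × 0.5 h × 31 = 11.935 kWh
Cost = 23.87 × $0.24 + 11.935 × $0.15 = $5.7288 + $1.79025 = $7.52

$7.52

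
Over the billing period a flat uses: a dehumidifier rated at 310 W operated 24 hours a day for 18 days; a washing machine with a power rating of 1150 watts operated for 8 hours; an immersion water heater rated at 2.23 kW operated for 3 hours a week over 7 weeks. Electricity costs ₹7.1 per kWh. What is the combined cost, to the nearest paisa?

dehumidifier: Runtime = 24 h × 18 = 432 h
dehumidifier: 0.31 kW × 432 h = 133.92 kWh
washing machine: 1.15 kW × 8 h = 9.2 kWh
immersion water heater: Runtime = 3 h/week × 7 weeks = 21 h
immersion water heater: 2.23 kW × 21 h = 46.83 kWh
Total energy = 189.95 kWh
Cost = 189.95 × ₹7.1 = ₹1348.65

₹1348.65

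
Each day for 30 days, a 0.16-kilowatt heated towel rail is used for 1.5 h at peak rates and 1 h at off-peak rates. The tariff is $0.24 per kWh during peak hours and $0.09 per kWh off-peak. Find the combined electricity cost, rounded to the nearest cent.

$2.16

Peak energy = 0.16 kW × 1.5 h × 30 = 7.2 kWh
Off-peak energy = 0.16 kW × 1 h × 30 = 4.8 kWh
Cost = 7.2 × $0.24 + 4.8 × $0.09 = $1.728 + $0.432 = $2.16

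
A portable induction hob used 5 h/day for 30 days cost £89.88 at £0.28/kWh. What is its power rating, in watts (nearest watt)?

2140 W

Energy = £89.88 ÷ £0.28/kWh = 321 kWh
Runtime = 5 h/day × 30 days = 150 h
Power = 321 kWh ÷ 150 h = 2.14 kW = 2140 W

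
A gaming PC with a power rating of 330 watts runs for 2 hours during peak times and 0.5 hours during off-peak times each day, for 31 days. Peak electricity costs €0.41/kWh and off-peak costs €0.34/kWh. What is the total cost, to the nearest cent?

Peak energy = 0.33 kW × 2 h × 31 = 20.46 kWh
Off-peak energy = 0.33 kW × 0.5 h × 31 = 5.115 kWh
Cost = 20.46 × €0.41 + 5.115 × €0.34 = €8.3886 + €1.7391 = €10.13

€10.13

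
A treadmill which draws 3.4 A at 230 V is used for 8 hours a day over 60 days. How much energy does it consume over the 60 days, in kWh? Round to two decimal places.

375.36 kWh

Power = 3.4 A × 230 V = 782 W = 0.782 kW
Runtime = 8 h/day × 60 days = 480 h
Energy = 0.782 kW × 480 h = 375.36 kWh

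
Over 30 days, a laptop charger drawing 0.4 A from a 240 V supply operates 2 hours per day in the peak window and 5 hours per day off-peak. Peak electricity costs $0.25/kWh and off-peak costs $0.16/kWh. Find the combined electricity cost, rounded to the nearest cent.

Power = 0.4 A × 240 V = 96 W = 0.096 kW
Peak energy = 0.096 kW × 2 h × 30 = 5.76 kWh
Off-peak energy = 0.096 kW × 5 h × 30 = 14.4 kWh
Cost = 5.76 × $0.25 + 14.4 × $0.16 = $1.44 + $2.304 = $3.74

$3.74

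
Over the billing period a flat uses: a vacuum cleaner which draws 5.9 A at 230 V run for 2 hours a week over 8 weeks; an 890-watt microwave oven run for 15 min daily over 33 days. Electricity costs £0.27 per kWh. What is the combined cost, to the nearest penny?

£7.84

vacuum cleaner: Power = 5.9 A × 230 V = 1357 W = 1.357 kW
vacuum cleaner: Runtime = 2 h/week × 8 weeks = 16 h
vacuum cleaner: 1.357 kW × 16 h = 21.712 kWh
microwave oven: Runtime = 15 min × 33 = 495 min = 8.25 h
microwave oven: 0.89 kW × 8.25 h = 7.3425 kWh
Total energy = 29.0545 kWh
Cost = 29.0545 × £0.27 = £7.84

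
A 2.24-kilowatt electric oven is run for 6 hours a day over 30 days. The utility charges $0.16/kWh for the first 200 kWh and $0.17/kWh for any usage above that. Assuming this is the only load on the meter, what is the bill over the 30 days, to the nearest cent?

$66.54

Runtime = 6 h/day × 30 days = 180 h
Energy = 2.24 kW × 180 h = 403.2 kWh
Tier 1 (0–200 kWh): 200 × $0.16 = $32
Above 200 kWh: 203.2 × $0.17 = $34.544
Bill = $66.54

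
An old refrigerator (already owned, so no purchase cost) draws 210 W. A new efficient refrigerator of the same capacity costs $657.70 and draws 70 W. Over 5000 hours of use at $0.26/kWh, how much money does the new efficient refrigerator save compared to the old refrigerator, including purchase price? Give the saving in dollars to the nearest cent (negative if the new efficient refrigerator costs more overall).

old refrigerator: $0.00 + (210/1000) kW × 5000 h × $0.26 = $0.00 + $273 = $273
new efficient refrigerator: $657.70 + (70/1000) kW × 5000 h × $0.26 = $657.70 + $91 = $748.7
Saving = $273 − $748.7 = −$475.7

-$475.70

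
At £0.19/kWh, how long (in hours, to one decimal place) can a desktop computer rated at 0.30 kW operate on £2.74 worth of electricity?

48.1 h

Energy available = £2.74 ÷ £0.19/kWh = 14.4211 kWh
Hours = 14.4211 kWh ÷ 0.3 kW = 48.1 h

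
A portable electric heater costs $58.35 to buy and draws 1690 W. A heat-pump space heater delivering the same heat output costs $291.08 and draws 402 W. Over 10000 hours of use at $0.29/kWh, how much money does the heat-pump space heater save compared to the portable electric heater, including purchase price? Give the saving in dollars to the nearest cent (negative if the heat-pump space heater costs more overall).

portable electric heater: $58.35 + (1690/1000) kW × 10000 h × $0.29 = $58.35 + $4901 = $4959.35
heat-pump space heater: $291.08 + (402/1000) kW × 10000 h × $0.29 = $291.08 + $1165.8 = $1456.88
Saving = $4959.35 − $1456.88 = $3502.47

$3502.47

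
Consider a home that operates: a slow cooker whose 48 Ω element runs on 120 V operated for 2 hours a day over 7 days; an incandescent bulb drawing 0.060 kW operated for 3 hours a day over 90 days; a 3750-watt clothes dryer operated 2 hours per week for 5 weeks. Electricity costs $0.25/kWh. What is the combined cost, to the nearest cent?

slow cooker: Power = V²/R = 120²/48 = 300 W = 0.3 kW
slow cooker: Runtime = 2 h/day × 7 days = 14 h
slow cooker: 0.3 kW × 14 h = 4.2 kWh
incandescent bulb: Runtime = 3 h/day × 90 days = 270 h
incandescent bulb: 0.06 kW × 270 h = 16.2 kWh
clothes dryer: Runtime = 2 h/week × 5 weeks = 10 h
clothes dryer: 3.75 kW × 10 h = 37.5 kWh
Total energy = 57.9 kWh
Cost = 57.9 × $0.25 = $14.48

$14.48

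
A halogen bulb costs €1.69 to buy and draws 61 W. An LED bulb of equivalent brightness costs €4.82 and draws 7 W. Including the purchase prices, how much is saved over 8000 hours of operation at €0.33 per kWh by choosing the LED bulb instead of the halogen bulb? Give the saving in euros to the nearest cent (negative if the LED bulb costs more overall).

halogen bulb: €1.69 + (61/1000) kW × 8000 h × €0.33 = €1.69 + €161.04 = €162.73
LED bulb: €4.82 + (7/1000) kW × 8000 h × €0.33 = €4.82 + €18.48 = €23.3
Saving = €162.73 − €23.3 = €139.43

€139.43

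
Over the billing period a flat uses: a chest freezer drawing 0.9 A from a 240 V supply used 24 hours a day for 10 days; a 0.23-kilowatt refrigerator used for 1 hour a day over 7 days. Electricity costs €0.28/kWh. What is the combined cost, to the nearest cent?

€14.97

chest freezer: Power = 0.9 A × 240 V = 216 W = 0.216 kW
chest freezer: Runtime = 24 h × 10 = 240 h
chest freezer: 0.216 kW × 240 h = 51.84 kWh
refrigerator: Runtime = 1 h/day × 7 days = 7 h
refrigerator: 0.23 kW × 7 h = 1.61 kWh
Total energy = 53.45 kWh
Cost = 53.45 × €0.28 = €14.97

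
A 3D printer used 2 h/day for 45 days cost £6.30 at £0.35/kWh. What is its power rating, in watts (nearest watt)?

200 W

Energy = £6.30 ÷ £0.35/kWh = 18 kWh
Runtime = 2 h/day × 45 days = 90 h
Power = 18 kWh ÷ 90 h = 0.2 kW = 200 W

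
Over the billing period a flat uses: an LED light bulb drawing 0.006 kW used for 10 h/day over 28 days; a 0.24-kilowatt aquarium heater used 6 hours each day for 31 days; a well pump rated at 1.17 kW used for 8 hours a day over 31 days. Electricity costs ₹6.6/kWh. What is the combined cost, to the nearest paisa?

₹2220.77

LED light bulb: Runtime = 10 h/day × 28 days = 280 h
LED light bulb: 0.006 kW × 280 h = 1.68 kWh
aquarium heater: Runtime = 6 h/day × 31 days = 186 h
aquarium heater: 0.24 kW × 186 h = 44.64 kWh
well pump: Runtime = 8 h/day × 31 days = 248 h
well pump: 1.17 kW × 248 h = 290.16 kWh
Total energy = 336.48 kWh
Cost = 336.48 × ₹6.6 = ₹2220.77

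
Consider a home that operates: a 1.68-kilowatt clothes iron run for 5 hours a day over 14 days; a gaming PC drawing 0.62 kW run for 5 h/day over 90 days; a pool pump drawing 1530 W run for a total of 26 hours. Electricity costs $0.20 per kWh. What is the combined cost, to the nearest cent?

$87.28

clothes iron: Runtime = 5 h/day × 14 days = 70 h
clothes iron: 1.68 kW × 70 h = 117.6 kWh
gaming PC: Runtime = 5 h/day × 90 days = 450 h
gaming PC: 0.62 kW × 450 h = 279 kWh
pool pump: 1.53 kW × 26 h = 39.78 kWh
Total energy = 436.38 kWh
Cost = 436.38 × $0.20 = $87.28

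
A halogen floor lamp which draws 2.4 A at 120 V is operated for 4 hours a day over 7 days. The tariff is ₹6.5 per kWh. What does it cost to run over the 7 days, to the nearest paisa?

Power = 2.4 A × 120 V = 288 W = 0.288 kW
Runtime = 4 h/day × 7 days = 28 h
Energy = 0.288 kW × 28 h = 8.064 kWh
Cost = 8.064 kWh × ₹6.5/kWh = ₹52.42

₹52.42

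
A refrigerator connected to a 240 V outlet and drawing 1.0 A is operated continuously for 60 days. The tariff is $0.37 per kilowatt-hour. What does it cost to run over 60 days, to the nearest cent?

$127.87

Power = 1.0 A × 240 V = 240 W = 0.24 kW
Runtime = 24 h × 60 = 1440 h
Energy = 0.24 kW × 1440 h = 345.6 kWh
Cost = 345.6 kWh × $0.37/kWh = $127.87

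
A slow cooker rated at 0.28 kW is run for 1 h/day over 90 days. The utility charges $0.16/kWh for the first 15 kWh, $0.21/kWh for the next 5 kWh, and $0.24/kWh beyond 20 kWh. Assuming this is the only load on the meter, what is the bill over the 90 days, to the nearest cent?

Runtime = 1 h/day × 90 days = 90 h
Energy = 0.28 kW × 90 h = 25.2 kWh
Tier 1 (0–15 kWh): 15 × $0.16 = $2.4
Tier 2 (15–20 kWh): 5 × $0.21 = $1.05
Above 20 kWh: 5.2 × $0.24 = $1.248
Bill = $4.70

$4.70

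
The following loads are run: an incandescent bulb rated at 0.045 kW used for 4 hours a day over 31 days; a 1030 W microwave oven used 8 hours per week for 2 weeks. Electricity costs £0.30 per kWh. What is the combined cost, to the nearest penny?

incandescent bulb: Runtime = 4 h/day × 31 days = 124 h
incandescent bulb: 0.045 kW × 124 h = 5.58 kWh
microwave oven: Runtime = 8 h/week × 2 weeks = 16 h
microwave oven: 1.03 kW × 16 h = 16.48 kWh
Total energy = 22.06 kWh
Cost = 22.06 × £0.30 = £6.62

£6.62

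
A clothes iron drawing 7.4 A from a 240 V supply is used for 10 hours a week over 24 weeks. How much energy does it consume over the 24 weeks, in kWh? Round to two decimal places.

Power = 7.4 A × 240 V = 1776 W = 1.776 kW
Runtime = 10 h/week × 24 weeks = 240 h
Energy = 1.776 kW × 240 h = 426.24 kWh

426.24 kWh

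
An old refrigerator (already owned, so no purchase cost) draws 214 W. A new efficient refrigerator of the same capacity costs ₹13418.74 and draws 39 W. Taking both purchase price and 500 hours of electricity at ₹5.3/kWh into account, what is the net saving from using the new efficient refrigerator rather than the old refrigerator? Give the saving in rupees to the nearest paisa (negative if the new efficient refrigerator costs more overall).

old refrigerator: ₹0.00 + (214/1000) kW × 500 h × ₹5.3 = ₹0.00 + ₹567.1 = ₹567.1
new efficient refrigerator: ₹13418.74 + (39/1000) kW × 500 h × ₹5.3 = ₹13418.74 + ₹103.35 = ₹13522.09
Saving = ₹567.1 − ₹13522.09 = −₹12954.99

-₹12954.99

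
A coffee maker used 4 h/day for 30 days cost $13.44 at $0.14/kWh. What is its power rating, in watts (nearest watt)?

Energy = $13.44 ÷ $0.14/kWh = 96 kWh
Runtime = 4 h/day × 30 days = 120 h
Power = 96 kWh ÷ 120 h = 0.8 kW = 800 W

800 W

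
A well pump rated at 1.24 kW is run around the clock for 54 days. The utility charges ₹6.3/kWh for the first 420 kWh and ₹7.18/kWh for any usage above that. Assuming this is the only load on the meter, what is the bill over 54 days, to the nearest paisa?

₹11168.95

Runtime = 24 h × 54 = 1296 h
Energy = 1.24 kW × 1296 h = 1607.04 kWh
Tier 1 (0–420 kWh): 420 × ₹6.3 = ₹2646
Above 420 kWh: 1187.04 × ₹7.18 = ₹8522.9472
Bill = ₹11168.95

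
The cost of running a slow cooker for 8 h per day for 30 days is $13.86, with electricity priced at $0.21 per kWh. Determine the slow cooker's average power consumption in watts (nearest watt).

275 W

Energy = $13.86 ÷ $0.21/kWh = 66 kWh
Runtime = 8 h/day × 30 days = 240 h
Power = 66 kWh ÷ 240 h = 0.275 kW = 275 W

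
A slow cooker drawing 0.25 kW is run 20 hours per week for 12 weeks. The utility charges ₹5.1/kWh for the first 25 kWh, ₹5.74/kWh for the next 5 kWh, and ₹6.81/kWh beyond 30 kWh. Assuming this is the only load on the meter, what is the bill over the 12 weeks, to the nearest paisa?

Runtime = 20 h/week × 12 weeks = 240 h
Energy = 0.25 kW × 240 h = 60 kWh
Tier 1 (0–25 kWh): 25 × ₹5.1 = ₹127.5
Tier 2 (25–30 kWh): 5 × ₹5.74 = ₹28.7
Above 30 kWh: 30 × ₹6.81 = ₹204.3
Bill = ₹360.50

₹360.50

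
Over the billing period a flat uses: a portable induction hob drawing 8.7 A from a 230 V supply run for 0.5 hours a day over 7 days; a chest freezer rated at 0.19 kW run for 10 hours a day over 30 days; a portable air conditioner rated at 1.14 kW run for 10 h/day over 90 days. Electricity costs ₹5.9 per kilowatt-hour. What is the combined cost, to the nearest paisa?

₹6431.02

portable induction hob: Power = 8.7 A × 230 V = 2001 W = 2.001 kW
portable induction hob: Runtime = 0.5 h/day × 7 days = 3.5 h
portable induction hob: 2.001 kW × 3.5 h = 7.0035 kWh
chest freezer: Runtime = 10 h/day × 30 days = 300 h
chest freezer: 0.19 kW × 300 h = 57 kWh
portable air conditioner: Runtime = 10 h/day × 90 days = 900 h
portable air conditioner: 1.14 kW × 900 h = 1026 kWh
Total energy = 1090.0035 kWh
Cost = 1090.0035 × ₹5.9 = ₹6431.02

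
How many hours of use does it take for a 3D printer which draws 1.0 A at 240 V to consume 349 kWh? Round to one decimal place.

Power = 1.0 A × 240 V = 240 W = 0.24 kW
Hours = 349 kWh ÷ 0.24 kW = 1454.2 h

1454.2 h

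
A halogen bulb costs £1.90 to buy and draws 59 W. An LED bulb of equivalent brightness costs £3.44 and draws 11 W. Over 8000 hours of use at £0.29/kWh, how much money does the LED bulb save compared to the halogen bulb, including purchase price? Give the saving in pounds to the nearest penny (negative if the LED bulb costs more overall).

£109.82

halogen bulb: £1.90 + (59/1000) kW × 8000 h × £0.29 = £1.90 + £136.88 = £138.78
LED bulb: £3.44 + (11/1000) kW × 8000 h × £0.29 = £3.44 + £25.52 = £28.96
Saving = £138.78 − £28.96 = £109.82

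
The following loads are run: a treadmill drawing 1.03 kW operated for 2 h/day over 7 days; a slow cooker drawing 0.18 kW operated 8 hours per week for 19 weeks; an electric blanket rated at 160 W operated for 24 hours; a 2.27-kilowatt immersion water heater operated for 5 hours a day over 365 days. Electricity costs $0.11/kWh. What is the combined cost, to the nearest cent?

treadmill: Runtime = 2 h/day × 7 days = 14 h
treadmill: 1.03 kW × 14 h = 14.42 kWh
slow cooker: Runtime = 8 h/week × 19 weeks = 152 h
slow cooker: 0.18 kW × 152 h = 27.36 kWh
electric blanket: 0.16 kW × 24 h = 3.84 kWh
immersion water heater: Runtime = 5 h/day × 365 days = 1825 h
immersion water heater: 2.27 kW × 1825 h = 4142.75 kWh
Total energy = 4188.37 kWh
Cost = 4188.37 × $0.11 = $460.72

$460.72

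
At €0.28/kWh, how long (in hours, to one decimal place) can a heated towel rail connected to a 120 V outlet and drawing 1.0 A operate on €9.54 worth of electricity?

283.9 h

Power = 1.0 A × 120 V = 120 W = 0.12 kW
Energy available = €9.54 ÷ €0.28/kWh = 34.0714 kWh
Hours = 34.0714 kWh ÷ 0.12 kW = 283.9 h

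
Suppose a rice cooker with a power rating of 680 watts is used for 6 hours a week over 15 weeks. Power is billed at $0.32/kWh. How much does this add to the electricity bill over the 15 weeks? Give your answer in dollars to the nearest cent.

Runtime = 6 h/week × 15 weeks = 90 h
Energy = 0.68 kW × 90 h = 61.2 kWh
Cost = 61.2 kWh × $0.32/kWh = $19.58

$19.58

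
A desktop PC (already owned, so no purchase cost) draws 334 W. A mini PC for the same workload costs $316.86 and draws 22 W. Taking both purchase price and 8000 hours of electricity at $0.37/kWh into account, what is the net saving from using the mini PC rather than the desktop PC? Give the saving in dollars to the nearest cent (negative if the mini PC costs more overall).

desktop PC: $0.00 + (334/1000) kW × 8000 h × $0.37 = $0.00 + $988.64 = $988.64
mini PC: $316.86 + (22/1000) kW × 8000 h × $0.37 = $316.86 + $65.12 = $381.98
Saving = $988.64 − $381.98 = $606.66

$606.66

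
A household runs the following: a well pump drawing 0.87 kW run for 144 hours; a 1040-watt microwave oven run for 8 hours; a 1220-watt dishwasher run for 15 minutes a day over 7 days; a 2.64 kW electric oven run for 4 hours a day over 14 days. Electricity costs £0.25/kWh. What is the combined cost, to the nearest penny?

£70.89

well pump: 0.87 kW × 144 h = 125.28 kWh
microwave oven: 1.04 kW × 8 h = 8.32 kWh
dishwasher: Runtime = 15 min × 7 = 105 min = 1.75 h
dishwasher: 1.22 kW × 1.75 h = 2.135 kWh
electric oven: Runtime = 4 h/day × 14 days = 56 h
electric oven: 2.64 kW × 56 h = 147.84 kWh
Total energy = 283.575 kWh
Cost = 283.575 × £0.25 = £70.89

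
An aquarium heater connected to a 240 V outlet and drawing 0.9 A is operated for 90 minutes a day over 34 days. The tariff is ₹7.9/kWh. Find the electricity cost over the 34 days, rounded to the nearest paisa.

₹87.03

Power = 0.9 A × 240 V = 216 W = 0.216 kW
Runtime = 90 min × 34 = 3060 min = 51 h
Energy = 0.216 kW × 51 h = 11.016 kWh
Cost = 11.016 kWh × ₹7.9/kWh = ₹87.03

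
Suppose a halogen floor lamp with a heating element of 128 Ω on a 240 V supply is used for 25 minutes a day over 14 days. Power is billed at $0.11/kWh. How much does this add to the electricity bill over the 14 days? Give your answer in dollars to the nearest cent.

Power = V²/R = 240²/128 = 450 W = 0.45 kW
Runtime = 25 min × 14 = 350 min = 5.833333… h
Energy = 0.45 kW × 5.833333… h = 2.625 kWh
Cost = 2.625 kWh × $0.11/kWh = $0.29

$0.29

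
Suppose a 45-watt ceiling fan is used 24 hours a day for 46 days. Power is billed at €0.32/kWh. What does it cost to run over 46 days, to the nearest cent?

€15.90

Runtime = 24 h × 46 = 1104 h
Energy = 0.045 kW × 1104 h = 49.68 kWh
Cost = 49.68 kWh × €0.32/kWh = €15.90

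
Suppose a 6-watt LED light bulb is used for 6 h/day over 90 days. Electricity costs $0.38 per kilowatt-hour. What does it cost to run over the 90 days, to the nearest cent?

$1.23

Runtime = 6 h/day × 90 days = 540 h
Energy = 0.006 kW × 540 h = 3.24 kWh
Cost = 3.24 kWh × $0.38/kWh = $1.23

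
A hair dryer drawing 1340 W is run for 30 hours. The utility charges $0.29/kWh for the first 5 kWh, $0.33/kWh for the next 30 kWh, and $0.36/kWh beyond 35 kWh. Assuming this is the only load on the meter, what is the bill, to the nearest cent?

Energy = 1.34 kW × 30 h = 40.2 kWh
Tier 1 (0–5 kWh): 5 × $0.29 = $1.45
Tier 2 (5–35 kWh): 30 × $0.33 = $9.9
Above 35 kWh: 5.2 × $0.36 = $1.872
Bill = $13.22

$13.22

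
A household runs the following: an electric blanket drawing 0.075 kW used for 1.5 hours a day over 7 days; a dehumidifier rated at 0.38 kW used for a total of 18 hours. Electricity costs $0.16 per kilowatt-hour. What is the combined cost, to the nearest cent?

electric blanket: Runtime = 1.5 h/day × 7 days = 10.5 h
electric blanket: 0.075 kW × 10.5 h = 0.7875 kWh
dehumidifier: 0.38 kW × 18 h = 6.84 kWh
Total energy = 7.6275 kWh
Cost = 7.6275 × $0.16 = $1.22

$1.22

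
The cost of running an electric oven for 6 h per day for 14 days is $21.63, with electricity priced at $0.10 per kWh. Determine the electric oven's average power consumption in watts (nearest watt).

Energy = $21.63 ÷ $0.10/kWh = 216.3 kWh
Runtime = 6 h/day × 14 days = 84 h
Power = 216.3 kWh ÷ 84 h = 2.575 kW = 2575 W

2575 W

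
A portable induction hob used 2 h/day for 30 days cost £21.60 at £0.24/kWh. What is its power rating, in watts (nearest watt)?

1500 W

Energy = £21.60 ÷ £0.24/kWh = 90 kWh
Runtime = 2 h/day × 30 days = 60 h
Power = 90 kWh ÷ 60 h = 1.5 kW = 1500 W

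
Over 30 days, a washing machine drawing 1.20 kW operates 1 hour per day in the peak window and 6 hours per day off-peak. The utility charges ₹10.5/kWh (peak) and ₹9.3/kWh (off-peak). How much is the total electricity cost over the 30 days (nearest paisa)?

Peak energy = 1.2 kW × 1 h × 30 = 36 kWh
Off-peak energy = 1.2 kW × 6 h × 30 = 216 kWh
Cost = 36 × ₹10.5 + 216 × ₹9.3 = ₹378 + ₹2008.8 = ₹2386.80

₹2386.80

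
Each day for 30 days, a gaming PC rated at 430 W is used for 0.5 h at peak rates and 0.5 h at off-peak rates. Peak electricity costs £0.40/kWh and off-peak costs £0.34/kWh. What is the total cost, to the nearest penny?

Peak energy = 0.43 kW × 0.5 h × 30 = 6.45 kWh
Off-peak energy = 0.43 kW × 0.5 h × 30 = 6.45 kWh
Cost = 6.45 × £0.40 + 6.45 × £0.34 = £2.58 + £2.193 = £4.77

£4.77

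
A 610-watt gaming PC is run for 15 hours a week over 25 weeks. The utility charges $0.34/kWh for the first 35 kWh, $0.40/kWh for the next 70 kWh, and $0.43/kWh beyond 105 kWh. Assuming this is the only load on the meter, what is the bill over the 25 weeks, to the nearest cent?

Runtime = 15 h/week × 25 weeks = 375 h
Energy = 0.61 kW × 375 h = 228.75 kWh
Tier 1 (0–35 kWh): 35 × $0.34 = $11.9
Tier 2 (35–105 kWh): 70 × $0.40 = $28
Above 105 kWh: 123.75 × $0.43 = $53.2125
Bill = $93.11

$93.11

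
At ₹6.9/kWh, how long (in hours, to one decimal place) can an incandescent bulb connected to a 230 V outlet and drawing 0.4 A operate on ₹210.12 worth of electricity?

Power = 0.4 A × 230 V = 92 W = 0.092 kW
Energy available = ₹210.12 ÷ ₹6.9/kWh = 30.4522 kWh
Hours = 30.4522 kWh ÷ 0.092 kW = 331.0 h

331.0 h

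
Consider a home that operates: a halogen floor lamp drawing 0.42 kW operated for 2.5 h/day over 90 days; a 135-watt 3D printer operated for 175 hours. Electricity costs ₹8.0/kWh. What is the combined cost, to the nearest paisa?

₹945.00

halogen floor lamp: Runtime = 2.5 h/day × 90 days = 225 h
halogen floor lamp: 0.42 kW × 225 h = 94.5 kWh
3D printer: 0.135 kW × 175 h = 23.625 kWh
Total energy = 118.125 kWh
Cost = 118.125 × ₹8.0 = ₹945.00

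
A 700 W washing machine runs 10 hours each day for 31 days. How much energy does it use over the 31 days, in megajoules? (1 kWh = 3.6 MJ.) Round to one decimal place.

Runtime = 10 h/day × 31 days = 310 h
Energy = 0.7 kW × 310 h = 217 kWh
= 217 × 3.6 MJ = 781.2 MJ

781.2 MJ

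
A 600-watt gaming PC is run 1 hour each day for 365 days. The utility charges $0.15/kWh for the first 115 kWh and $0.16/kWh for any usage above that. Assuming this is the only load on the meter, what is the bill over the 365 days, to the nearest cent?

Runtime = 1 h/day × 365 days = 365 h
Energy = 0.6 kW × 365 h = 219 kWh
Tier 1 (0–115 kWh): 115 × $0.15 = $17.25
Above 115 kWh: 104 × $0.16 = $16.64
Bill = $33.89

$33.89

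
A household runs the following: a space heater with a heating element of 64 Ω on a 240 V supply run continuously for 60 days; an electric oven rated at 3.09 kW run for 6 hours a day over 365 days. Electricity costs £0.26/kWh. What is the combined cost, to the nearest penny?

£2096.41

space heater: Power = V²/R = 240²/64 = 900 W = 0.9 kW
space heater: Runtime = 24 h × 60 = 1440 h
space heater: 0.9 kW × 1440 h = 1296 kWh
electric oven: Runtime = 6 h/day × 365 days = 2190 h
electric oven: 3.09 kW × 2190 h = 6767.1 kWh
Total energy = 8063.1 kWh
Cost = 8063.1 × £0.26 = £2096.41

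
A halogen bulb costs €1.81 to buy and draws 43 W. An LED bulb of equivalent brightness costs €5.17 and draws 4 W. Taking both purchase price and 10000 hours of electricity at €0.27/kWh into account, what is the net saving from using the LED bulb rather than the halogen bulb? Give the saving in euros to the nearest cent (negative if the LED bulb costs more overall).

halogen bulb: €1.81 + (43/1000) kW × 10000 h × €0.27 = €1.81 + €116.1 = €117.91
LED bulb: €5.17 + (4/1000) kW × 10000 h × €0.27 = €5.17 + €10.8 = €15.97
Saving = €117.91 − €15.97 = €101.94

€101.94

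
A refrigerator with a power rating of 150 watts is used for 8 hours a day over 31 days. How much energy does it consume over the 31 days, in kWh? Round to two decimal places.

Runtime = 8 h/day × 31 days = 248 h
Energy = 0.15 kW × 248 h = 37.2 kWh

37.20 kWh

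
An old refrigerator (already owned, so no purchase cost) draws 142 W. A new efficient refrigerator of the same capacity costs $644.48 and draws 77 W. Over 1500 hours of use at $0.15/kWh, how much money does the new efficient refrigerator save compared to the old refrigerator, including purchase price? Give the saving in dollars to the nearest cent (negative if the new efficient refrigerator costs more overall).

old refrigerator: $0.00 + (142/1000) kW × 1500 h × $0.15 = $0.00 + $31.95 = $31.95
new efficient refrigerator: $644.48 + (77/1000) kW × 1500 h × $0.15 = $644.48 + $17.325 = $661.805
Saving = $31.95 − $661.805 = −$629.855 → -$629.86

-$629.86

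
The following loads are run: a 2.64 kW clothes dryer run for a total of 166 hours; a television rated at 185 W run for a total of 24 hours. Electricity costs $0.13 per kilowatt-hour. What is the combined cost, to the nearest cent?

$57.55

clothes dryer: 2.64 kW × 166 h = 438.24 kWh
television: 0.185 kW × 24 h = 4.44 kWh
Total energy = 442.68 kWh
Cost = 442.68 × $0.13 = $57.55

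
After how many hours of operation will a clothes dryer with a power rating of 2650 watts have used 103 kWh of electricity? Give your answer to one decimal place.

38.9 h

Hours = 103 kWh ÷ 2.65 kW = 38.9 h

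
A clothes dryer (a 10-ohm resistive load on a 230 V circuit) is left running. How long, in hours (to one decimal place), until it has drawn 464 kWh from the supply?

Power = V²/R = 230²/10 = 5290 W = 5.29 kW
Hours = 464 kWh ÷ 5.29 kW = 87.7 h

87.7 h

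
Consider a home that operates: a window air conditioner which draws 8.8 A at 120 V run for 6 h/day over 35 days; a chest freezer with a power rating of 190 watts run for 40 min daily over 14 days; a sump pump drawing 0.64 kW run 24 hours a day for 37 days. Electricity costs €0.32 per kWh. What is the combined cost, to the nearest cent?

window air conditioner: Power = 8.8 A × 120 V = 1056 W = 1.056 kW
window air conditioner: Runtime = 6 h/day × 35 days = 210 h
window air conditioner: 1.056 kW × 210 h = 221.76 kWh
chest freezer: Runtime = 40 min × 14 = 560 min = 9.333333… h
chest freezer: 0.19 kW × 9.333333… h = 1.773333… kWh
sump pump: Runtime = 24 h × 37 = 888 h
sump pump: 0.64 kW × 888 h = 568.32 kWh
Total energy = 791.853333… kWh
Cost = 791.853333… × €0.32 = €253.39

€253.39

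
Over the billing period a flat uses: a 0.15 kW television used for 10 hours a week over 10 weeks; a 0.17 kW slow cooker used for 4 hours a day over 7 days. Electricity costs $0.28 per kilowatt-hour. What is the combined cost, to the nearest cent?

$5.53

television: Runtime = 10 h/week × 10 weeks = 100 h
television: 0.15 kW × 100 h = 15 kWh
slow cooker: Runtime = 4 h/day × 7 days = 28 h
slow cooker: 0.17 kW × 28 h = 4.76 kWh
Total energy = 19.76 kWh
Cost = 19.76 × $0.28 = $5.53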